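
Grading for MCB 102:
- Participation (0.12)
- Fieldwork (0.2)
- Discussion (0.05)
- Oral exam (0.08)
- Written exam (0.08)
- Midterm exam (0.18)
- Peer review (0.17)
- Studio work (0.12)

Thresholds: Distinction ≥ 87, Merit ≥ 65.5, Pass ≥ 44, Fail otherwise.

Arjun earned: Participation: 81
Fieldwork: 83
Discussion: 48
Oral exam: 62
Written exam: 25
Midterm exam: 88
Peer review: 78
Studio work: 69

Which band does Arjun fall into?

Merit

Weighted total:
  Participation 81 × 0.12 = 9.72
  Fieldwork 83 × 0.2 = 16.6
  Discussion 48 × 0.05 = 2.4
  Oral exam 62 × 0.08 = 4.96
  Written exam 25 × 0.08 = 2
  Midterm exam 88 × 0.18 = 15.84
  Peer review 78 × 0.17 = 13.26
  Studio work 69 × 0.12 = 8.28
Sum = 73.06
73.06 is ≥ 65.5 and < 87 → Merit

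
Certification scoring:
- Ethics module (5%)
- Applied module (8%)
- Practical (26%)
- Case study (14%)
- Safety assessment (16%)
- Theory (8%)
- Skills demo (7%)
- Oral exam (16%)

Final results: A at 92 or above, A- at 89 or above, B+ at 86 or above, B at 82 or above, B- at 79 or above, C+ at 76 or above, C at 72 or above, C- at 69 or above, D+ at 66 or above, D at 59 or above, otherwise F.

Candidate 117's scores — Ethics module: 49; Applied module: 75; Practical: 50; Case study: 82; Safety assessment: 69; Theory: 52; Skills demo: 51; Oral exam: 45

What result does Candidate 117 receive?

F

Weighted total:
  Ethics module 49 × 0.05 = 2.45
  Applied module 75 × 0.08 = 6
  Practical 50 × 0.26 = 13
  Case study 82 × 0.14 = 11.48
  Safety assessment 69 × 0.16 = 11.04
  Theory 52 × 0.08 = 4.16
  Skills demo 51 × 0.07 = 3.57
  Oral exam 45 × 0.16 = 7.2
Sum = 58.9
58.9 < 59 → F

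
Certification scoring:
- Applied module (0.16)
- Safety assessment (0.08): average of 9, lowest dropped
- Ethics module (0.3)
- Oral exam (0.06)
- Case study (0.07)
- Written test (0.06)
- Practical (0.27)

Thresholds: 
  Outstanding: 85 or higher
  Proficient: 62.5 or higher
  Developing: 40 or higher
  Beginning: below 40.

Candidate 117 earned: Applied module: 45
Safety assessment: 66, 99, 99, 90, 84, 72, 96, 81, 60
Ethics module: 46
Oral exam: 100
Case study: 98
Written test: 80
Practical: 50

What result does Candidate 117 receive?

Safety assessment: drop 60 → average of remaining 8 = 687/8 = 85.875
Weighted total:
  Applied module 45 × 0.16 = 7.2
  Safety assessment 85.875 × 0.08 = 6.87
  Ethics module 46 × 0.3 = 13.8
  Oral exam 100 × 0.06 = 6
  Case study 98 × 0.07 = 6.86
  Written test 80 × 0.06 = 4.8
  Practical 50 × 0.27 = 13.5
Sum = 59.03
59.03 is ≥ 40 and < 62.5 → Developing

Developing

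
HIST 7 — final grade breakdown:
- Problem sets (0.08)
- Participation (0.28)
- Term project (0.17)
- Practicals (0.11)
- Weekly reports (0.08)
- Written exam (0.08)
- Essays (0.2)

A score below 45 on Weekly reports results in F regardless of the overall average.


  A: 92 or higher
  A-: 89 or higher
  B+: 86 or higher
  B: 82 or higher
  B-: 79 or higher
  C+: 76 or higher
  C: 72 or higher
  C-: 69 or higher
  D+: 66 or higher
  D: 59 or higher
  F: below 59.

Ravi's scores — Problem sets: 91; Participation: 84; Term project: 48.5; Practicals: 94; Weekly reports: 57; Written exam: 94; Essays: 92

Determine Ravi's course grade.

B-

Weekly reports score 57 ≥ 45: minimum met.
Weighted total:
  Problem sets 91 × 0.08 = 7.28
  Participation 84 × 0.28 = 23.52
  Term project 48.5 × 0.17 = 8.245
  Practicals 94 × 0.11 = 10.34
  Weekly reports 57 × 0.08 = 4.56
  Written exam 94 × 0.08 = 7.52
  Essays 92 × 0.2 = 18.4
Sum = 79.865
79.865 is ≥ 79 and < 82 → B-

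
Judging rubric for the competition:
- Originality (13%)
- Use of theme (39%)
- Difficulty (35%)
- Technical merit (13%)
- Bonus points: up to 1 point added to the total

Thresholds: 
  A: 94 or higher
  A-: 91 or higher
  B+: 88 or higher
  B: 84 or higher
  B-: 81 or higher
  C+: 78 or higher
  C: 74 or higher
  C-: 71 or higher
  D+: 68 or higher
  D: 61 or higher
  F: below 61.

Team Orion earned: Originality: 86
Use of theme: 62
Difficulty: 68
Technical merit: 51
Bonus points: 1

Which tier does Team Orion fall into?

D

Weighted total:
  Originality 86 × 0.13 = 11.18
  Use of theme 62 × 0.39 = 24.18
  Difficulty 68 × 0.35 = 23.8
  Technical merit 51 × 0.13 = 6.63
Sum = 65.79
Bonus points: 65.79 + 1 = 66.79
66.79 is ≥ 61 and < 68 → D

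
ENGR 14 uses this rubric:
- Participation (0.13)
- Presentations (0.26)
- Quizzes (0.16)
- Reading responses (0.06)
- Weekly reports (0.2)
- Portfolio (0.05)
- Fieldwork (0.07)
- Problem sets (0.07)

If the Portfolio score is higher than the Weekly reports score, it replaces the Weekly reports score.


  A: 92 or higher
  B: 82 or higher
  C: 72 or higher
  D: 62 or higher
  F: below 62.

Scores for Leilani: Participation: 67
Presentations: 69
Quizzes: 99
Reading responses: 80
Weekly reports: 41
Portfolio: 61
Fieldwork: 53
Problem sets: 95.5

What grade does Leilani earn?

Portfolio (61) > Weekly reports (41), so Weekly reports counts as 61.
Weighted total:
  Participation 67 × 0.13 = 8.71
  Presentations 69 × 0.26 = 17.94
  Quizzes 99 × 0.16 = 15.84
  Reading responses 80 × 0.06 = 4.8
  Weekly reports 61 × 0.2 = 12.2
  Portfolio 61 × 0.05 = 3.05
  Fieldwork 53 × 0.07 = 3.71
  Problem sets 95.5 × 0.07 = 6.685
Sum = 72.935
72.935 is ≥ 72 and < 82 → C

C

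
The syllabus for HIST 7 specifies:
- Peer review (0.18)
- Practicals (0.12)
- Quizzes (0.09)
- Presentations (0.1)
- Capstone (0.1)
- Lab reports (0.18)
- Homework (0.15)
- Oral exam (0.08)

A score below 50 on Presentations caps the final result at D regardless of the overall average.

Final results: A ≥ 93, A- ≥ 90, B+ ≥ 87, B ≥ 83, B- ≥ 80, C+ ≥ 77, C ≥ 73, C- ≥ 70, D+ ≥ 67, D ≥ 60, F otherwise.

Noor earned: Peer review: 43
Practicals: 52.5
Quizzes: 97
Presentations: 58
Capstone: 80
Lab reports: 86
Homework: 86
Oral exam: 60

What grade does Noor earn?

D+

Presentations score 58 ≥ 50: minimum met.
Weighted total:
  Peer review 43 × 0.18 = 7.74
  Practicals 52.5 × 0.12 = 6.3
  Quizzes 97 × 0.09 = 8.73
  Presentations 58 × 0.1 = 5.8
  Capstone 80 × 0.1 = 8
  Lab reports 86 × 0.18 = 15.48
  Homework 86 × 0.15 = 12.9
  Oral exam 60 × 0.08 = 4.8
Sum = 69.75
69.75 is ≥ 67 and < 70 → D+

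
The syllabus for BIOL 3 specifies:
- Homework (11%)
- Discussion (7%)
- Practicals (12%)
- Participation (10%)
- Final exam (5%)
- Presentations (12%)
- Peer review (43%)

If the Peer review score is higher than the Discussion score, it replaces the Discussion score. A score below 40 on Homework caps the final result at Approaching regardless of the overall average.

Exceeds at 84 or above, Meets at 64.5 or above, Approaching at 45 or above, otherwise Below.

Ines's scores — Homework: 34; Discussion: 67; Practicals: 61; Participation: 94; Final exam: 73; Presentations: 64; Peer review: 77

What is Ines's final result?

Peer review (77) > Discussion (67), so Discussion counts as 77.
Homework score 34 < 40: minimum not met.
Weighted total:
  Homework 34 × 0.11 = 3.74
  Discussion 77 × 0.07 = 5.39
  Practicals 61 × 0.12 = 7.32
  Participation 94 × 0.1 = 9.4
  Final exam 73 × 0.05 = 3.65
  Presentations 64 × 0.12 = 7.68
  Peer review 77 × 0.43 = 33.11
Sum = 70.29
70.29 would be Meets; cap at Approaching applies → Approaching.

Approaching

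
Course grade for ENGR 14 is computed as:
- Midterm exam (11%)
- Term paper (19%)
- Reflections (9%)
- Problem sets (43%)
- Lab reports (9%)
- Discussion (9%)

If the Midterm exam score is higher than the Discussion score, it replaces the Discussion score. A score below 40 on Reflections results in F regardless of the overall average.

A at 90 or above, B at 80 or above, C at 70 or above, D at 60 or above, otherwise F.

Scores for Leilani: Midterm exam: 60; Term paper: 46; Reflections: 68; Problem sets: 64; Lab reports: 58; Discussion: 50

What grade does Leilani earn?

Midterm exam (60) > Discussion (50), so Discussion counts as 60.
Reflections score 68 ≥ 40: minimum met.
Weighted total:
  Midterm exam 60 × 0.11 = 6.6
  Term paper 46 × 0.19 = 8.74
  Reflections 68 × 0.09 = 6.12
  Problem sets 64 × 0.43 = 27.52
  Lab reports 58 × 0.09 = 5.22
  Discussion 60 × 0.09 = 5.4
Sum = 59.6
59.6 < 60 → F

F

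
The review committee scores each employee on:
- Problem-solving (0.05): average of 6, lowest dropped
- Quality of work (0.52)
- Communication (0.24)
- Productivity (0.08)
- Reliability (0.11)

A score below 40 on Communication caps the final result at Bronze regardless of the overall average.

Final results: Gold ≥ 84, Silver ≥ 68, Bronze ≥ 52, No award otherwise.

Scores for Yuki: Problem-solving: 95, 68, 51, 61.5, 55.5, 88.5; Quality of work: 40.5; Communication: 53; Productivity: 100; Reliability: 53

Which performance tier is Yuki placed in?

No award

Problem-solving: drop 51 → average of remaining 5 = 368.5/5 = 73.7
Communication score 53 ≥ 40: minimum met.
Weighted total:
  Problem-solving 73.7 × 0.05 = 3.685
  Quality of work 40.5 × 0.52 = 21.06
  Communication 53 × 0.24 = 12.72
  Productivity 100 × 0.08 = 8
  Reliability 53 × 0.11 = 5.83
Sum = 51.295
51.295 < 52 → No award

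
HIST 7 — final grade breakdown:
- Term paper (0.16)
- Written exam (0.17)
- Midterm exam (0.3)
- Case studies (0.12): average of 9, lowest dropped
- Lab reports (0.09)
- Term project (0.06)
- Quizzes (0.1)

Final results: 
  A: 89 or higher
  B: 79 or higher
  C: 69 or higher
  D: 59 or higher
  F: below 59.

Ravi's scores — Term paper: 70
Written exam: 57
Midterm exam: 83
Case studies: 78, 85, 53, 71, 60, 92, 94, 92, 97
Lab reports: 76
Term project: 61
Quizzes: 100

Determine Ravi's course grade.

C

Case studies: drop 53 → average of remaining 8 = 669/8 = 83.625
Weighted total:
  Term paper 70 × 0.16 = 11.2
  Written exam 57 × 0.17 = 9.69
  Midterm exam 83 × 0.3 = 24.9
  Case studies 83.625 × 0.12 = 10.035
  Lab reports 76 × 0.09 = 6.84
  Term project 61 × 0.06 = 3.66
  Quizzes 100 × 0.1 = 10
Sum = 76.325
76.325 is ≥ 69 and < 79 → C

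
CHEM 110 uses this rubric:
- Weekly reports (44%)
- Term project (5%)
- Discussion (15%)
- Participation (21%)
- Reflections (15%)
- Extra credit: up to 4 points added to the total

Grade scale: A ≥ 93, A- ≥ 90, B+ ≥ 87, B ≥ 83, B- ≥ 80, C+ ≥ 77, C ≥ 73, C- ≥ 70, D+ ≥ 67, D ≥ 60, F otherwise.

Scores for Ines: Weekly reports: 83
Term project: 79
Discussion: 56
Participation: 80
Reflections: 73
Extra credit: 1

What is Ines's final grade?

C+

Weighted total:
  Weekly reports 83 × 0.44 = 36.52
  Term project 79 × 0.05 = 3.95
  Discussion 56 × 0.15 = 8.4
  Participation 80 × 0.21 = 16.8
  Reflections 73 × 0.15 = 10.95
Sum = 76.62
Extra credit: 76.62 + 1 = 77.62
77.62 is ≥ 77 and < 80 → C+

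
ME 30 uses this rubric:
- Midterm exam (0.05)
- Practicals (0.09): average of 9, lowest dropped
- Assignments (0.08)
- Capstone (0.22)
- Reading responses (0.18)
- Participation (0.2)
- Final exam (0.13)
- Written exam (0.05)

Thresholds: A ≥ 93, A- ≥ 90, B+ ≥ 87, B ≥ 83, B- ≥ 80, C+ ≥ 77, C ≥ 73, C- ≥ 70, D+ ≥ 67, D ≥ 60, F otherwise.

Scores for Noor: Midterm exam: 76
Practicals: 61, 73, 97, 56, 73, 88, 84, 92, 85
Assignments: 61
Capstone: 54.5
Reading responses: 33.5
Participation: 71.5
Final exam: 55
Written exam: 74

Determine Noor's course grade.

F

Practicals: drop 56 → average of remaining 8 = 653/8 = 81.625
Weighted total:
  Midterm exam 76 × 0.05 = 3.8
  Practicals 81.625 × 0.09 = 7.34625
  Assignments 61 × 0.08 = 4.88
  Capstone 54.5 × 0.22 = 11.99
  Reading responses 33.5 × 0.18 = 6.03
  Participation 71.5 × 0.2 = 14.3
  Final exam 55 × 0.13 = 7.15
  Written exam 74 × 0.05 = 3.7
Sum = 59.19625
59.19625 < 60 → F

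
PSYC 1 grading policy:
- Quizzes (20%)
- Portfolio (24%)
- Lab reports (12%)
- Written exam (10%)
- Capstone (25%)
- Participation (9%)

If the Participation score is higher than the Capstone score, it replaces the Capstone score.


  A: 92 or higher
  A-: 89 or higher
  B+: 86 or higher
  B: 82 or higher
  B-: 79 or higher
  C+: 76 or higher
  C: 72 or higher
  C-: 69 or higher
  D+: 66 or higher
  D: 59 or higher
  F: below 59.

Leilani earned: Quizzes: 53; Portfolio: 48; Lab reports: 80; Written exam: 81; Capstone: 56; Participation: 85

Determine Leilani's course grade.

D+

Participation (85) > Capstone (56), so Capstone counts as 85.
Weighted total:
  Quizzes 53 × 0.2 = 10.6
  Portfolio 48 × 0.24 = 11.52
  Lab reports 80 × 0.12 = 9.6
  Written exam 81 × 0.1 = 8.1
  Capstone 85 × 0.25 = 21.25
  Participation 85 × 0.09 = 7.65
Sum = 68.72
68.72 is ≥ 66 and < 69 → D+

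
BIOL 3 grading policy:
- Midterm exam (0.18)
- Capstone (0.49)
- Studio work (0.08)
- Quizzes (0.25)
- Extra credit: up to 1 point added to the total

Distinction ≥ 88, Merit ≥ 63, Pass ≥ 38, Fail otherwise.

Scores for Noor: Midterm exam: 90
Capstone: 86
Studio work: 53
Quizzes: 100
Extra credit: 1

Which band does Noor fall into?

Weighted total:
  Midterm exam 90 × 0.18 = 16.2
  Capstone 86 × 0.49 = 42.14
  Studio work 53 × 0.08 = 4.24
  Quizzes 100 × 0.25 = 25
Sum = 87.58
Extra credit: 87.58 + 1 = 88.58
88.58 ≥ 88 → Distinction

Distinction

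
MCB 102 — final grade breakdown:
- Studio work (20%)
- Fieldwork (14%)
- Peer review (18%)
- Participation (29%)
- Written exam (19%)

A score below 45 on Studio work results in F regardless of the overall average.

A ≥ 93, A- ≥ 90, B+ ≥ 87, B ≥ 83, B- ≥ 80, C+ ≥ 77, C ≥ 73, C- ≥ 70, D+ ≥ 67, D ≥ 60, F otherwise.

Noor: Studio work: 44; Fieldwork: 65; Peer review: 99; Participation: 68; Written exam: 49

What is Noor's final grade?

Studio work score 44 < 45: minimum not met.
Weighted total:
  Studio work 44 × 0.2 = 8.8
  Fieldwork 65 × 0.14 = 9.1
  Peer review 99 × 0.18 = 17.82
  Participation 68 × 0.29 = 19.72
  Written exam 49 × 0.19 = 9.31
Sum = 64.75
Because the Studio work minimum was not met, the result is F.

F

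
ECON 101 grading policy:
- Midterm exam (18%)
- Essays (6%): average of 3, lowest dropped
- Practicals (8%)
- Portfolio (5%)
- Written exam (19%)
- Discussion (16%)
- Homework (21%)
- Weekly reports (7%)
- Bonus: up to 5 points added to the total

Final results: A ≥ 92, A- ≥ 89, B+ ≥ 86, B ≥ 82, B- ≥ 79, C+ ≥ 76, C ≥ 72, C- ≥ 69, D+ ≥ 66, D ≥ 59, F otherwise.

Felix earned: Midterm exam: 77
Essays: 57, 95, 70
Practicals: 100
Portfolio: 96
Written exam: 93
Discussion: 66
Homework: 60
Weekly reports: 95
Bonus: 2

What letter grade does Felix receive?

B-

Essays: drop 57 → average of remaining 2 = 165/2 = 82.5
Weighted total:
  Midterm exam 77 × 0.18 = 13.86
  Essays 82.5 × 0.06 = 4.95
  Practicals 100 × 0.08 = 8
  Portfolio 96 × 0.05 = 4.8
  Written exam 93 × 0.19 = 17.67
  Discussion 66 × 0.16 = 10.56
  Homework 60 × 0.21 = 12.6
  Weekly reports 95 × 0.07 = 6.65
Sum = 79.09
Bonus: 79.09 + 2 = 81.09
81.09 is ≥ 79 and < 82 → B-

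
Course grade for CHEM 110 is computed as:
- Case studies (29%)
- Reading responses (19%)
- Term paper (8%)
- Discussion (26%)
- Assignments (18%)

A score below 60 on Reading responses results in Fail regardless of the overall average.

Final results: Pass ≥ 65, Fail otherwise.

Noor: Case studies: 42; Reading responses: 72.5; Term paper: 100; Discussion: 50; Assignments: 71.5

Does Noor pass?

Reading responses score 72.5 ≥ 60: minimum met.
Weighted total:
  Case studies 42 × 0.29 = 12.18
  Reading responses 72.5 × 0.19 = 13.775
  Term paper 100 × 0.08 = 8
  Discussion 50 × 0.26 = 13
  Assignments 71.5 × 0.18 = 12.87
Sum = 59.825
59.825 < 65 → Fail

Fail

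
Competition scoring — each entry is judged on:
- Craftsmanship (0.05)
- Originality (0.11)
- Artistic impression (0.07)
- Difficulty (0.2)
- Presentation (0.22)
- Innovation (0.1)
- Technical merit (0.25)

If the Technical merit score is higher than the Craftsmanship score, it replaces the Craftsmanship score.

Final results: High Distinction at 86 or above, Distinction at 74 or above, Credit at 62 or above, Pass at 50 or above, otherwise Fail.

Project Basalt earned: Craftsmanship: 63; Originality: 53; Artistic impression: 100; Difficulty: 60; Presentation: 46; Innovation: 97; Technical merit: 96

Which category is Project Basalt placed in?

Technical merit (96) > Craftsmanship (63), so Craftsmanship counts as 96.
Weighted total:
  Craftsmanship 96 × 0.05 = 4.8
  Originality 53 × 0.11 = 5.83
  Artistic impression 100 × 0.07 = 7
  Difficulty 60 × 0.2 = 12
  Presentation 46 × 0.22 = 10.12
  Innovation 97 × 0.1 = 9.7
  Technical merit 96 × 0.25 = 24
Sum = 73.45
73.45 is ≥ 62 and < 74 → Credit

Credit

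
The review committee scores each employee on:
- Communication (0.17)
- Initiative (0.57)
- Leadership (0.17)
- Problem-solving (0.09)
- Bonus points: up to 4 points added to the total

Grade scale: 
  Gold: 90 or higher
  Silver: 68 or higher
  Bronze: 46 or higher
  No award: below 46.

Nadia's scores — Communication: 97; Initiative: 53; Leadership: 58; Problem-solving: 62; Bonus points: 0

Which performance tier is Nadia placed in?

Bronze

Weighted total:
  Communication 97 × 0.17 = 16.49
  Initiative 53 × 0.57 = 30.21
  Leadership 58 × 0.17 = 9.86
  Problem-solving 62 × 0.09 = 5.58
Sum = 62.14
Bonus points: 62.14 + 0 = 62.14
62.14 is ≥ 46 and < 68 → Bronze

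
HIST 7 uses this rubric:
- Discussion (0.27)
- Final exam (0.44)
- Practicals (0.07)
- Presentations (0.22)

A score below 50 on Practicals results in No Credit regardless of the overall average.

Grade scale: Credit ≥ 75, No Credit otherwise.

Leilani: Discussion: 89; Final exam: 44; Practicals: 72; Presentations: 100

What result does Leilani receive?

Practicals score 72 ≥ 50: minimum met.
Weighted total:
  Discussion 89 × 0.27 = 24.03
  Final exam 44 × 0.44 = 19.36
  Practicals 72 × 0.07 = 5.04
  Presentations 100 × 0.22 = 22
Sum = 70.43
70.43 < 75 → No Credit

No Credit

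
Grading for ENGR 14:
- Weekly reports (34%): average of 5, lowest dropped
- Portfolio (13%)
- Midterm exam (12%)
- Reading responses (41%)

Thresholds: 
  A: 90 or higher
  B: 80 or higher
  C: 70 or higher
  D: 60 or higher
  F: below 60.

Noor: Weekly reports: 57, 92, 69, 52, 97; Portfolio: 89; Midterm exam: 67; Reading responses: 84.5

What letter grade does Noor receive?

Weekly reports: drop 52 → average of remaining 4 = 315/4 = 78.75
Weighted total:
  Weekly reports 78.75 × 0.34 = 26.775
  Portfolio 89 × 0.13 = 11.57
  Midterm exam 67 × 0.12 = 8.04
  Reading responses 84.5 × 0.41 = 34.645
Sum = 81.03
81.03 is ≥ 80 and < 90 → B

B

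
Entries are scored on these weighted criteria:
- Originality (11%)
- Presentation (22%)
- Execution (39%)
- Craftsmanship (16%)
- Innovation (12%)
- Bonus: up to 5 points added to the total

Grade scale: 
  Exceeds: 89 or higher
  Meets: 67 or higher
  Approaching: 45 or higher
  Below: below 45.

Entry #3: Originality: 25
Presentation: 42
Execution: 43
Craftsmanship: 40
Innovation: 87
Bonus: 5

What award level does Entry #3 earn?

Approaching

Weighted total:
  Originality 25 × 0.11 = 2.75
  Presentation 42 × 0.22 = 9.24
  Execution 43 × 0.39 = 16.77
  Craftsmanship 40 × 0.16 = 6.4
  Innovation 87 × 0.12 = 10.44
Sum = 45.6
Bonus: 45.6 + 5 = 50.6
50.6 is ≥ 45 and < 67 → Approaching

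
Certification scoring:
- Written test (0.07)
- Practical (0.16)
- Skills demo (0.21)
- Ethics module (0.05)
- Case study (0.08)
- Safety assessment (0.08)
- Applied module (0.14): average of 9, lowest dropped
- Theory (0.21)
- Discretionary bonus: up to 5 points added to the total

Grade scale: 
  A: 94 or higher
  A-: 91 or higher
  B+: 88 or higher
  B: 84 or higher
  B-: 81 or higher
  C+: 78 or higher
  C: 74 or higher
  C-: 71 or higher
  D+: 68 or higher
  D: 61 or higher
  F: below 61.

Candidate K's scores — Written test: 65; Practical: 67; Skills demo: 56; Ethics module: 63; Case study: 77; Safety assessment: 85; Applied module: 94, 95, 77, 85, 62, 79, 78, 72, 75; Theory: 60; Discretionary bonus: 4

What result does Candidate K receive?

C-

Applied module: drop 62 → average of remaining 8 = 655/8 = 81.875
Weighted total:
  Written test 65 × 0.07 = 4.55
  Practical 67 × 0.16 = 10.72
  Skills demo 56 × 0.21 = 11.76
  Ethics module 63 × 0.05 = 3.15
  Case study 77 × 0.08 = 6.16
  Safety assessment 85 × 0.08 = 6.8
  Applied module 81.875 × 0.14 = 11.4625
  Theory 60 × 0.21 = 12.6
Sum = 67.2025
Discretionary bonus: 67.2025 + 4 = 71.2025
71.2025 is ≥ 71 and < 74 → C-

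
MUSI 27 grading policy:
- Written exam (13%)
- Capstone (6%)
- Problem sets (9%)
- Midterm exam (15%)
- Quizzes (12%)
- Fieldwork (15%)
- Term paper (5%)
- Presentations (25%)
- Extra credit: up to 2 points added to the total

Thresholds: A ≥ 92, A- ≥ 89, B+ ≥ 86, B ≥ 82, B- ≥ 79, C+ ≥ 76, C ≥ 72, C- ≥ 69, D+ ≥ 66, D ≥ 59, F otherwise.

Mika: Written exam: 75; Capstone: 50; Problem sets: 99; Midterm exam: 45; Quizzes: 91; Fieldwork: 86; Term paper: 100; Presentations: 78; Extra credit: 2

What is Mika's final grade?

Weighted total:
  Written exam 75 × 0.13 = 9.75
  Capstone 50 × 0.06 = 3
  Problem sets 99 × 0.09 = 8.91
  Midterm exam 45 × 0.15 = 6.75
  Quizzes 91 × 0.12 = 10.92
  Fieldwork 86 × 0.15 = 12.9
  Term paper 100 × 0.05 = 5
  Presentations 78 × 0.25 = 19.5
Sum = 76.73
Extra credit: 76.73 + 2 = 78.73
78.73 is ≥ 76 and < 79 → C+

C+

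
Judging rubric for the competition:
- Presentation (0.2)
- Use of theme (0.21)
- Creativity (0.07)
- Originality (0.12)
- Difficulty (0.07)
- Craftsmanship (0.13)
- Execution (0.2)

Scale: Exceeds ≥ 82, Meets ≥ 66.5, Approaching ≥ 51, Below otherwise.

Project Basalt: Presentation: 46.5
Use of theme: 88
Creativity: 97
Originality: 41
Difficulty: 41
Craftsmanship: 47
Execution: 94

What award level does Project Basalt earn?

Meets

Weighted total:
  Presentation 46.5 × 0.2 = 9.3
  Use of theme 88 × 0.21 = 18.48
  Creativity 97 × 0.07 = 6.79
  Originality 41 × 0.12 = 4.92
  Difficulty 41 × 0.07 = 2.87
  Craftsmanship 47 × 0.13 = 6.11
  Execution 94 × 0.2 = 18.8
Sum = 67.27
67.27 is ≥ 66.5 and < 82 → Meets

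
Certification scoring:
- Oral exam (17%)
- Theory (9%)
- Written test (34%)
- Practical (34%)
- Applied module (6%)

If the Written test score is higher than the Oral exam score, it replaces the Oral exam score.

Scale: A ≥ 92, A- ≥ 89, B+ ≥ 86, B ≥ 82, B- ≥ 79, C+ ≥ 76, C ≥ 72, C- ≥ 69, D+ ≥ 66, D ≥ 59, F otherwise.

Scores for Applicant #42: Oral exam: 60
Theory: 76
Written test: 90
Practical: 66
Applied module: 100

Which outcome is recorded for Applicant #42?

B-

Written test (90) > Oral exam (60), so Oral exam counts as 90.
Weighted total:
  Oral exam 90 × 0.17 = 15.3
  Theory 76 × 0.09 = 6.84
  Written test 90 × 0.34 = 30.6
  Practical 66 × 0.34 = 22.44
  Applied module 100 × 0.06 = 6
Sum = 81.18
81.18 is ≥ 79 and < 82 → B-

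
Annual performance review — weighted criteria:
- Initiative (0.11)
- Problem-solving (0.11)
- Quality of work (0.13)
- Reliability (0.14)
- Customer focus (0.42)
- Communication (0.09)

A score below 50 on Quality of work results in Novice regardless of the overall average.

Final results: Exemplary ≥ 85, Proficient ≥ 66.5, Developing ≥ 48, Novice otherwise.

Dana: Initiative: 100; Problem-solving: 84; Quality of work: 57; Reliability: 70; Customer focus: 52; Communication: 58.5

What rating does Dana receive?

Developing

Quality of work score 57 ≥ 50: minimum met.
Weighted total:
  Initiative 100 × 0.11 = 11
  Problem-solving 84 × 0.11 = 9.24
  Quality of work 57 × 0.13 = 7.41
  Reliability 70 × 0.14 = 9.8
  Customer focus 52 × 0.42 = 21.84
  Communication 58.5 × 0.09 = 5.265
Sum = 64.555
64.555 is ≥ 48 and < 66.5 → Developing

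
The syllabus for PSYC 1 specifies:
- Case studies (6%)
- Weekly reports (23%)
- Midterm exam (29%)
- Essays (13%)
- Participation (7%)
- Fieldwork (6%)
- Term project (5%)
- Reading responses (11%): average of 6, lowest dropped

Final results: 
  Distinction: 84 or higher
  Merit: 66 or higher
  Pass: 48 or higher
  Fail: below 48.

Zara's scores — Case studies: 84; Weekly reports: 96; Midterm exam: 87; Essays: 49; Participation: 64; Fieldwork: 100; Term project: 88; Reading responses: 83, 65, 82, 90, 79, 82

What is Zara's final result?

Reading responses: drop 65 → average of remaining 5 = 416/5 = 83.2
Weighted total:
  Case studies 84 × 0.06 = 5.04
  Weekly reports 96 × 0.23 = 22.08
  Midterm exam 87 × 0.29 = 25.23
  Essays 49 × 0.13 = 6.37
  Participation 64 × 0.07 = 4.48
  Fieldwork 100 × 0.06 = 6
  Term project 88 × 0.05 = 4.4
  Reading responses 83.2 × 0.11 = 9.152
Sum = 82.752
82.752 is ≥ 66 and < 84 → Merit

Merit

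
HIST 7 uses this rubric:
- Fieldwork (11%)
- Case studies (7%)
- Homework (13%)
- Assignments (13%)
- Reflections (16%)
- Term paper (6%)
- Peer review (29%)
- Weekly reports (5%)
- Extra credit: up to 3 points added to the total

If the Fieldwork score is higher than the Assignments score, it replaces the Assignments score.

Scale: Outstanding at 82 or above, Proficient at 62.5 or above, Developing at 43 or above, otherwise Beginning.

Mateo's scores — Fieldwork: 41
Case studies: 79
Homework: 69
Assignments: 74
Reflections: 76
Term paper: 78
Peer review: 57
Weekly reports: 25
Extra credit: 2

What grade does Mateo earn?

Proficient

Fieldwork (41) ≤ Assignments (74), so Assignments stays at 74.
Weighted total:
  Fieldwork 41 × 0.11 = 4.51
  Case studies 79 × 0.07 = 5.53
  Homework 69 × 0.13 = 8.97
  Assignments 74 × 0.13 = 9.62
  Reflections 76 × 0.16 = 12.16
  Term paper 78 × 0.06 = 4.68
  Peer review 57 × 0.29 = 16.53
  Weekly reports 25 × 0.05 = 1.25
Sum = 63.25
Extra credit: 63.25 + 2 = 65.25
65.25 is ≥ 62.5 and < 82 → Proficient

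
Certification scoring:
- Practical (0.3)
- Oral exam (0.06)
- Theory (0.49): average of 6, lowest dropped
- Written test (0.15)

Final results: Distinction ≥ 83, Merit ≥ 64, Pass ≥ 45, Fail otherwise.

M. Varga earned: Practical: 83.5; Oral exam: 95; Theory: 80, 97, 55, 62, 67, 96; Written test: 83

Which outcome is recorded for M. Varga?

Merit

Theory: drop 55 → average of remaining 5 = 402/5 = 80.4
Weighted total:
  Practical 83.5 × 0.3 = 25.05
  Oral exam 95 × 0.06 = 5.7
  Theory 80.4 × 0.49 = 39.396
  Written test 83 × 0.15 = 12.45
Sum = 82.596
82.596 is ≥ 64 and < 83 → Merit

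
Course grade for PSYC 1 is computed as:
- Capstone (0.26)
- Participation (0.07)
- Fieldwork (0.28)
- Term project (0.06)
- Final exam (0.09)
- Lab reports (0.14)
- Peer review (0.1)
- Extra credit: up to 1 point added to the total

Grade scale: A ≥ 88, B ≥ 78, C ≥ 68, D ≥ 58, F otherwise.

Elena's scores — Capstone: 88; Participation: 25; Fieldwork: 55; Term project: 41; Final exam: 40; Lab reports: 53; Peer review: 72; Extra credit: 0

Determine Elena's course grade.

D

Weighted total:
  Capstone 88 × 0.26 = 22.88
  Participation 25 × 0.07 = 1.75
  Fieldwork 55 × 0.28 = 15.4
  Term project 41 × 0.06 = 2.46
  Final exam 40 × 0.09 = 3.6
  Lab reports 53 × 0.14 = 7.42
  Peer review 72 × 0.1 = 7.2
Sum = 60.71
Extra credit: 60.71 + 0 = 60.71
60.71 is ≥ 58 and < 68 → D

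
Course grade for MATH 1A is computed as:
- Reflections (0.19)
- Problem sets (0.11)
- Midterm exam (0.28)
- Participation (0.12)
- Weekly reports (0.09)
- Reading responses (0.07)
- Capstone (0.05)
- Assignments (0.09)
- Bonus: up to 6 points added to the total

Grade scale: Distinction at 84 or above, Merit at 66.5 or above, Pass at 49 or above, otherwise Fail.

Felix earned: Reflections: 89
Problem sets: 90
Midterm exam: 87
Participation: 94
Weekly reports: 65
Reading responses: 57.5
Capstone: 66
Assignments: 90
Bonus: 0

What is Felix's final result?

Weighted total:
  Reflections 89 × 0.19 = 16.91
  Problem sets 90 × 0.11 = 9.9
  Midterm exam 87 × 0.28 = 24.36
  Participation 94 × 0.12 = 11.28
  Weekly reports 65 × 0.09 = 5.85
  Reading responses 57.5 × 0.07 = 4.025
  Capstone 66 × 0.05 = 3.3
  Assignments 90 × 0.09 = 8.1
Sum = 83.725
Bonus: 83.725 + 0 = 83.725
83.725 is ≥ 66.5 and < 84 → Merit

Merit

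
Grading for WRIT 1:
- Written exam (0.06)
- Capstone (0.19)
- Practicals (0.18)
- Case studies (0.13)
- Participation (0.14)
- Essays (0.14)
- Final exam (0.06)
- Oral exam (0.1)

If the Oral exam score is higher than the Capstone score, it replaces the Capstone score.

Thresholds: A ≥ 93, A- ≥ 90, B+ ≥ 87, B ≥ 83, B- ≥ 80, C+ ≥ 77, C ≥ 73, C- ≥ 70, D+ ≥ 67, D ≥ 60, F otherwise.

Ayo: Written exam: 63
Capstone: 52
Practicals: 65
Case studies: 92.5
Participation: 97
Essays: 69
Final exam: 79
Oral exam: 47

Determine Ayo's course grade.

Oral exam (47) ≤ Capstone (52), so Capstone stays at 52.
Weighted total:
  Written exam 63 × 0.06 = 3.78
  Capstone 52 × 0.19 = 9.88
  Practicals 65 × 0.18 = 11.7
  Case studies 92.5 × 0.13 = 12.025
  Participation 97 × 0.14 = 13.58
  Essays 69 × 0.14 = 9.66
  Final exam 79 × 0.06 = 4.74
  Oral exam 47 × 0.1 = 4.7
Sum = 70.065
70.065 is ≥ 70 and < 73 → C-

C-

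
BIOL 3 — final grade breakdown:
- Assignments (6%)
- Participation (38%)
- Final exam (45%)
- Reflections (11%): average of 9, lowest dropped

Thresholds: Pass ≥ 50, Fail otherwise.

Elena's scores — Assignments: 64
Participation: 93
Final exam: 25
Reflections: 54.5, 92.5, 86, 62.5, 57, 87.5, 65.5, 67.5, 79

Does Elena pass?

Reflections: drop 54.5 → average of remaining 8 = 597.5/8 = 74.6875
Weighted total:
  Assignments 64 × 0.06 = 3.84
  Participation 93 × 0.38 = 35.34
  Final exam 25 × 0.45 = 11.25
  Reflections 74.6875 × 0.11 = 8.215625
Sum = 58.645625
58.645625 ≥ 50 → Pass

Pass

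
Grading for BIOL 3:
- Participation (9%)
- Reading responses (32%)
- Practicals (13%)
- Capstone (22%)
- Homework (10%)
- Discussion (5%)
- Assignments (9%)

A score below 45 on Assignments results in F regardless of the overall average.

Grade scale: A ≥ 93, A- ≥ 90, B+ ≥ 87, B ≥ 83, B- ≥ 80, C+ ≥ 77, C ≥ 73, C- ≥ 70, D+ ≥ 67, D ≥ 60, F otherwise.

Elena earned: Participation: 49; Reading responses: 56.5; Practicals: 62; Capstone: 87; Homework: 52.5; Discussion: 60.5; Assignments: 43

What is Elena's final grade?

Assignments score 43 < 45: minimum not met.
Weighted total:
  Participation 49 × 0.09 = 4.41
  Reading responses 56.5 × 0.32 = 18.08
  Practicals 62 × 0.13 = 8.06
  Capstone 87 × 0.22 = 19.14
  Homework 52.5 × 0.1 = 5.25
  Discussion 60.5 × 0.05 = 3.025
  Assignments 43 × 0.09 = 3.87
Sum = 61.835
Because the Assignments minimum was not met, the result is F.

F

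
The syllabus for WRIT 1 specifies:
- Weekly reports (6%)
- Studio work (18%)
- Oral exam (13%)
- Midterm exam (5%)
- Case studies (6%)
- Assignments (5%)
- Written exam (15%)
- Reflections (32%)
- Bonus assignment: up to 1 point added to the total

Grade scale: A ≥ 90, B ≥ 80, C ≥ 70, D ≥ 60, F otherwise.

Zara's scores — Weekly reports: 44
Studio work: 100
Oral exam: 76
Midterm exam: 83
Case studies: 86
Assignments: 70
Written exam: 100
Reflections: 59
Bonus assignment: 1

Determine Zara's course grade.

Weighted total:
  Weekly reports 44 × 0.06 = 2.64
  Studio work 100 × 0.18 = 18
  Oral exam 76 × 0.13 = 9.88
  Midterm exam 83 × 0.05 = 4.15
  Case studies 86 × 0.06 = 5.16
  Assignments 70 × 0.05 = 3.5
  Written exam 100 × 0.15 = 15
  Reflections 59 × 0.32 = 18.88
Sum = 77.21
Bonus assignment: 77.21 + 1 = 78.21
78.21 is ≥ 70 and < 80 → C

C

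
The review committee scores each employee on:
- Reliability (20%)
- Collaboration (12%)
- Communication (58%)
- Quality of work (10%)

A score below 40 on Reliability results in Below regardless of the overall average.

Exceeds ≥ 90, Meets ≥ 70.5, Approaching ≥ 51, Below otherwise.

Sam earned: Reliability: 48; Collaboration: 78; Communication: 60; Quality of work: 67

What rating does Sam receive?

Reliability score 48 ≥ 40: minimum met.
Weighted total:
  Reliability 48 × 0.2 = 9.6
  Collaboration 78 × 0.12 = 9.36
  Communication 60 × 0.58 = 34.8
  Quality of work 67 × 0.1 = 6.7
Sum = 60.46
60.46 is ≥ 51 and < 70.5 → Approaching

Approaching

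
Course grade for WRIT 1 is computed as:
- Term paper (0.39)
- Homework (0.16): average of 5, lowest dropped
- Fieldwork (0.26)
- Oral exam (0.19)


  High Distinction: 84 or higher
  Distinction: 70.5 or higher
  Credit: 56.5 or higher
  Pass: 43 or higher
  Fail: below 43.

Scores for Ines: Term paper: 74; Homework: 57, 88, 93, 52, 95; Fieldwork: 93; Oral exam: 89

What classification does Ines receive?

Distinction

Homework: drop 52 → average of remaining 4 = 333/4 = 83.25
Weighted total:
  Term paper 74 × 0.39 = 28.86
  Homework 83.25 × 0.16 = 13.32
  Fieldwork 93 × 0.26 = 24.18
  Oral exam 89 × 0.19 = 16.91
Sum = 83.27
83.27 is ≥ 70.5 and < 84 → Distinction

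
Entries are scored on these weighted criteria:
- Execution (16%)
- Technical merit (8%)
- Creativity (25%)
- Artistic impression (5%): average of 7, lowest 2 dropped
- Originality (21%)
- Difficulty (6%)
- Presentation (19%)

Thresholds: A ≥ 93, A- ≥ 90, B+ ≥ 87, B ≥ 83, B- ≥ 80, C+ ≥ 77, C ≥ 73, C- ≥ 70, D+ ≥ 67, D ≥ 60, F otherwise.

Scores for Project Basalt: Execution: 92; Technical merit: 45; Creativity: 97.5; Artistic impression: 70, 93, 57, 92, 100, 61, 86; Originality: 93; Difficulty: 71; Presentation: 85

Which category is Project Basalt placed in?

B+

Artistic impression: drop 57, 61 → average of remaining 5 = 441/5 = 88.2
Weighted total:
  Execution 92 × 0.16 = 14.72
  Technical merit 45 × 0.08 = 3.6
  Creativity 97.5 × 0.25 = 24.375
  Artistic impression 88.2 × 0.05 = 4.41
  Originality 93 × 0.21 = 19.53
  Difficulty 71 × 0.06 = 4.26
  Presentation 85 × 0.19 = 16.15
Sum = 87.045
87.045 is ≥ 87 and < 90 → B+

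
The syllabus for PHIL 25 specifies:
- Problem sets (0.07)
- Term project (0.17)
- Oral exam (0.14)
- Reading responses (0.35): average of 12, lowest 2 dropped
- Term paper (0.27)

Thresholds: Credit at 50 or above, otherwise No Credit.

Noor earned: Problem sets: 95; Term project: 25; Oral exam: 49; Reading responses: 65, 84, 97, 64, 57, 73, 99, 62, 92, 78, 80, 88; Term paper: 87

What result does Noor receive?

Credit

Reading responses: drop 57, 62 → average of remaining 10 = 820/10 = 82
Weighted total:
  Problem sets 95 × 0.07 = 6.65
  Term project 25 × 0.17 = 4.25
  Oral exam 49 × 0.14 = 6.86
  Reading responses 82 × 0.35 = 28.7
  Term paper 87 × 0.27 = 23.49
Sum = 69.95
69.95 ≥ 50 → Credit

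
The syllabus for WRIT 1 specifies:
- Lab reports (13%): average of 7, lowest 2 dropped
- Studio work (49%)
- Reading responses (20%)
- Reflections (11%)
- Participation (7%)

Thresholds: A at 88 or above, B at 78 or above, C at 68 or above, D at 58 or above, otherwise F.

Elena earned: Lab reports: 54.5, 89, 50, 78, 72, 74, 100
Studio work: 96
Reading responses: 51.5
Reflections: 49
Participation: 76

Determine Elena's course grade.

Lab reports: drop 50, 54.5 → average of remaining 5 = 413/5 = 82.6
Weighted total:
  Lab reports 82.6 × 0.13 = 10.738
  Studio work 96 × 0.49 = 47.04
  Reading responses 51.5 × 0.2 = 10.3
  Reflections 49 × 0.11 = 5.39
  Participation 76 × 0.07 = 5.32
Sum = 78.788
78.788 is ≥ 78 and < 88 → B

B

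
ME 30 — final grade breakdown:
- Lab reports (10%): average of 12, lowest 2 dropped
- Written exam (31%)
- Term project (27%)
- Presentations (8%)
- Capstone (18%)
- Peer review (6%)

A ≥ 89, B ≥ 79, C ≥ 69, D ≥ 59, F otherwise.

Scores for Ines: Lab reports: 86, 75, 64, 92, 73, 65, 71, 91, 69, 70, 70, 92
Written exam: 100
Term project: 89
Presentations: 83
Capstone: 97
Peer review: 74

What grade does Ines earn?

A

Lab reports: drop 64, 65 → average of remaining 10 = 789/10 = 78.9
Weighted total:
  Lab reports 78.9 × 0.1 = 7.89
  Written exam 100 × 0.31 = 31
  Term project 89 × 0.27 = 24.03
  Presentations 83 × 0.08 = 6.64
  Capstone 97 × 0.18 = 17.46
  Peer review 74 × 0.06 = 4.44
Sum = 91.46
91.46 ≥ 89 → A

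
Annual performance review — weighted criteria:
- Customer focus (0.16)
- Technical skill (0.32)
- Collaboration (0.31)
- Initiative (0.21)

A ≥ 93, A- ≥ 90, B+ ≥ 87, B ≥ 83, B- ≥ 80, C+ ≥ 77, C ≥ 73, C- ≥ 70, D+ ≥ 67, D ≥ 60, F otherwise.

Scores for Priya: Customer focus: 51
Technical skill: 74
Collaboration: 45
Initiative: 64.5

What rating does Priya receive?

Weighted total:
  Customer focus 51 × 0.16 = 8.16
  Technical skill 74 × 0.32 = 23.68
  Collaboration 45 × 0.31 = 13.95
  Initiative 64.5 × 0.21 = 13.545
Sum = 59.335
59.335 < 60 → F

F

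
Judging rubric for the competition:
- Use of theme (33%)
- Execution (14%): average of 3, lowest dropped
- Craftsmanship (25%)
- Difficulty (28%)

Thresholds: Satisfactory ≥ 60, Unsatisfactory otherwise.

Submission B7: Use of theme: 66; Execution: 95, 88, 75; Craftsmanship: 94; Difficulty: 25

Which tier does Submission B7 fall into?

Execution: drop 75 → average of remaining 2 = 183/2 = 91.5
Weighted total:
  Use of theme 66 × 0.33 = 21.78
  Execution 91.5 × 0.14 = 12.81
  Craftsmanship 94 × 0.25 = 23.5
  Difficulty 25 × 0.28 = 7
Sum = 65.09
65.09 ≥ 60 → Satisfactory

Satisfactory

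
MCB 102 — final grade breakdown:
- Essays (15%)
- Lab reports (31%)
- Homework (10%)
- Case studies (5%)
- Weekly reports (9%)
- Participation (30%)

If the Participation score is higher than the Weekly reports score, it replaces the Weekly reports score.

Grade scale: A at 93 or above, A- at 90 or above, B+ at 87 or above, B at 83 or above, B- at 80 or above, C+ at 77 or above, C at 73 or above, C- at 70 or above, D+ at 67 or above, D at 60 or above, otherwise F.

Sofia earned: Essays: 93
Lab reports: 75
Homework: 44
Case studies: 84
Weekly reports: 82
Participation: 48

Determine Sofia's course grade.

D+

Participation (48) ≤ Weekly reports (82), so Weekly reports stays at 82.
Weighted total:
  Essays 93 × 0.15 = 13.95
  Lab reports 75 × 0.31 = 23.25
  Homework 44 × 0.1 = 4.4
  Case studies 84 × 0.05 = 4.2
  Weekly reports 82 × 0.09 = 7.38
  Participation 48 × 0.3 = 14.4
Sum = 67.58
67.58 is ≥ 67 and < 70 → D+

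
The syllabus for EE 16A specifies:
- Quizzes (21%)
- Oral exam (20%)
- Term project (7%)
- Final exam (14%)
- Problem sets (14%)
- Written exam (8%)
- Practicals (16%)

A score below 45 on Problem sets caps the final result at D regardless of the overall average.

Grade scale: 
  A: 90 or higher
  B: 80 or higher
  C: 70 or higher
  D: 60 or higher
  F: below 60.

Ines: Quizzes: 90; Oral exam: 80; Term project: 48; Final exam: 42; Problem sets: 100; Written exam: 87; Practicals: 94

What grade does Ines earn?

Problem sets score 100 ≥ 45: minimum met.
Weighted total:
  Quizzes 90 × 0.21 = 18.9
  Oral exam 80 × 0.2 = 16
  Term project 48 × 0.07 = 3.36
  Final exam 42 × 0.14 = 5.88
  Problem sets 100 × 0.14 = 14
  Written exam 87 × 0.08 = 6.96
  Practicals 94 × 0.16 = 15.04
Sum = 80.14
80.14 is ≥ 80 and < 90 → B

B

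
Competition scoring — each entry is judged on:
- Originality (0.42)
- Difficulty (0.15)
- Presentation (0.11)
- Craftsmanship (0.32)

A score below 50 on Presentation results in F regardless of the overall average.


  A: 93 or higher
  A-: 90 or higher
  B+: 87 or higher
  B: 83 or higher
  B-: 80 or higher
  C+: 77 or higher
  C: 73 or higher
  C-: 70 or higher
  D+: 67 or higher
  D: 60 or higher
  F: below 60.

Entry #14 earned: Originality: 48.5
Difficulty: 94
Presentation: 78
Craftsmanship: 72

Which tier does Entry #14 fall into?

Presentation score 78 ≥ 50: minimum met.
Weighted total:
  Originality 48.5 × 0.42 = 20.37
  Difficulty 94 × 0.15 = 14.1
  Presentation 78 × 0.11 = 8.58
  Craftsmanship 72 × 0.32 = 23.04
Sum = 66.09
66.09 is ≥ 60 and < 67 → D

D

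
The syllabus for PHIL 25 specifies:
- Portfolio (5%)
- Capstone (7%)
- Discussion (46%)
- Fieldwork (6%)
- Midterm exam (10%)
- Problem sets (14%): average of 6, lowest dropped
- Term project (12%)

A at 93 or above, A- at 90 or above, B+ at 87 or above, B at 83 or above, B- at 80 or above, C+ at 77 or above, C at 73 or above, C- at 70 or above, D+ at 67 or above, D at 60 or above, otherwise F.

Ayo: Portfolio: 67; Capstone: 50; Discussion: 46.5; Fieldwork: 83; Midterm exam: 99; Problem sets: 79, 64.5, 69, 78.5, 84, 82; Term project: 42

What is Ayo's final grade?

F

Problem sets: drop 64.5 → average of remaining 5 = 392.5/5 = 78.5
Weighted total:
  Portfolio 67 × 0.05 = 3.35
  Capstone 50 × 0.07 = 3.5
  Discussion 46.5 × 0.46 = 21.39
  Fieldwork 83 × 0.06 = 4.98
  Midterm exam 99 × 0.1 = 9.9
  Problem sets 78.5 × 0.14 = 10.99
  Term project 42 × 0.12 = 5.04
Sum = 59.15
59.15 < 60 → F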